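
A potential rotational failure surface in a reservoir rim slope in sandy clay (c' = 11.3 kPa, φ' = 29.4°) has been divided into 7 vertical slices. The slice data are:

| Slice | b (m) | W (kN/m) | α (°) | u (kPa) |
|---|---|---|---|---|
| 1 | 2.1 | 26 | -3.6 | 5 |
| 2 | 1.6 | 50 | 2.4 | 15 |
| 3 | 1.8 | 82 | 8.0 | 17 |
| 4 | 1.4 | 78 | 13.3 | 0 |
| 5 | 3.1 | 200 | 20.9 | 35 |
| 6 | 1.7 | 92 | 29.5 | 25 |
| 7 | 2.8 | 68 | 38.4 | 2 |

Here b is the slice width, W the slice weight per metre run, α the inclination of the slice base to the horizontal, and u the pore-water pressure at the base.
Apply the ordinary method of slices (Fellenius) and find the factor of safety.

Ordinary method of slices: FS = Σ[c'·Δl_i + (W_i cosα_i − u_i·Δl_i)·tanφ'] / Σ W_i sinα_i, with Δl_i = b_i / cosα_i.
Slice 1: Δl = 2.1/cos(-3.6°) = 2.104 m; N'_1 = 26·cos(-3.6°) − 5·2.104 = 15.4; c'Δl = 23.78; W sinα = -1.6
Slice 2: Δl = 1.6/cos2.4° = 1.601 m; N'_2 = 50·cos2.4° − 15·1.601 = 25.9; c'Δl = 18.10; W sinα = 2.1
Slice 3: Δl = 1.8/cos8.0° = 1.818 m; N'_3 = 82·cos8.0° − 17·1.818 = 50.3; c'Δl = 20.54; W sinα = 11.4
Slice 4: Δl = 1.4/cos13.3° = 1.439 m; N'_4 = 78·cos13.3° − 0·1.439 = 75.9; c'Δl = 16.26; W sinα = 17.9
Slice 5: Δl = 3.1/cos20.9° = 3.318 m; N'_5 = 200·cos20.9° − 35·3.318 = 70.7; c'Δl = 37.50; W sinα = 71.3
Slice 6: Δl = 1.7/cos29.5° = 1.953 m; N'_6 = 92·cos29.5° − 25·1.953 = 31.2; c'Δl = 22.07; W sinα = 45.3
Slice 7: Δl = 2.8/cos38.4° = 3.573 m; N'_7 = 68·cos38.4° − 2·3.573 = 46.1; c'Δl = 40.37; W sinα = 42.2
Σc'Δl = 178.6 kN/m; ΣN' = 315.7 kN/m; ΣW sinα = 188.7 kN/m
Resisting = 178.6 + 315.7·tan29.4° = 178.6 + 177.9 = 356.5 kN/m
FS = 356.5 / 188.7 = 1.889

FS = 1.89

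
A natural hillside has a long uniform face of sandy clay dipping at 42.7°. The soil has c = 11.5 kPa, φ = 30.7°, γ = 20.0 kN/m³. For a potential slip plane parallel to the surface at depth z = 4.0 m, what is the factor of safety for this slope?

For an infinite slope with a slip plane parallel to the surface (no pore pressure): FS = [c + γz cos²β tanφ] / [γz sinβ cosβ].
γz = 20.0·4.0 = 80.00 kN/m²
Numerator = 11.5 + 80.00·cos²42.7°·tan30.7° = 11.5 + 80.00·0.5401·0.5938 = 37.155 kPa
Denominator = 80.00·sin42.7°·cos42.7° = 80.00·0.6782·0.7349 = 39.871 kPa
FS = 37.155 / 39.871 = 0.932

FS = 0.93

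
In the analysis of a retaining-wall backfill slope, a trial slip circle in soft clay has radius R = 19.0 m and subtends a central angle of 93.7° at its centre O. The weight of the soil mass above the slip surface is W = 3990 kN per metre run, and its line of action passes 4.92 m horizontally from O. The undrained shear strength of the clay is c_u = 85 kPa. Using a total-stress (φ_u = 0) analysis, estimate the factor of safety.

Taking moments about the centre O, the resisting moment is provided by the undrained shear strength acting along the arc:
Arc length L_a = R·θ = 19.0·(93.7°·π/180) = 19.0·1.6354 = 31.07 m
M_R = c_u·L_a·R = 85·31.07·19.0 = 50181.4 kN·m/m
M_D = W·d = 3990·4.92 = 19630.8 kN·m/m
FS = M_R / M_D = 50181.4 / 19630.8 = 2.556

FS = 2.56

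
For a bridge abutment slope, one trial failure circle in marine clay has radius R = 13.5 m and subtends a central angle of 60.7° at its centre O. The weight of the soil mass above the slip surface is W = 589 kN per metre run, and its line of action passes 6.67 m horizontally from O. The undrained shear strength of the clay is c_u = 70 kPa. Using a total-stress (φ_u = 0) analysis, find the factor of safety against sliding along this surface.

FS = 3.44

Taking moments about the centre O, the resisting moment is provided by the undrained shear strength acting along the arc:
Arc length L_a = R·θ = 13.5·(60.7°·π/180) = 13.5·1.0594 = 14.30 m
M_R = c_u·L_a·R = 70·14.30·13.5 = 13515.5 kN·m/m
M_D = W·d = 589·6.67 = 3928.6 kN·m/m
FS = M_R / M_D = 13515.5 / 3928.6 = 3.440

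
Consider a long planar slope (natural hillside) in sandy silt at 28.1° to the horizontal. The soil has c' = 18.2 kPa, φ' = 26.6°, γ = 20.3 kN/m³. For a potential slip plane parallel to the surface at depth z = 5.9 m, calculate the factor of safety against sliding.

For an infinite slope with a slip plane parallel to the surface (no pore pressure): FS = [c' + γz cos²β tanφ'] / [γz sinβ cosβ].
γz = 20.3·5.9 = 119.77 kN/m²
Numerator = 18.2 + 119.77·cos²28.1°·tan26.6° = 18.2 + 119.77·0.7781·0.5008 = 64.870 kPa
Denominator = 119.77·sin28.1°·cos28.1° = 119.77·0.4710·0.8821 = 49.764 kPa
FS = 64.870 / 49.764 = 1.304

FS = 1.30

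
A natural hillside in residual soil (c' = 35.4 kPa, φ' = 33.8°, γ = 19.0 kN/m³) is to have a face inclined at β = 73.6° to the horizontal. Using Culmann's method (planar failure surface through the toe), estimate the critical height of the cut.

Culmann's analysis gives the critical failure plane at α_cr = (β + φ')/2 = (73.6 + 33.8)/2 = 53.7°, and the critical height
H_c = (4c'/γ) · sinβ cosφ' / [1 − cos(β − φ')]
    = (4·35.4/19.0) · sin73.6°·cos33.8° / [1 − cos(39.8°)]
    = 7.453 · 0.9593·0.8310 / [1 − 0.7683]
    = 7.453 · 0.7972 / 0.2317
    = 25.64 m

H_c = 25.64 m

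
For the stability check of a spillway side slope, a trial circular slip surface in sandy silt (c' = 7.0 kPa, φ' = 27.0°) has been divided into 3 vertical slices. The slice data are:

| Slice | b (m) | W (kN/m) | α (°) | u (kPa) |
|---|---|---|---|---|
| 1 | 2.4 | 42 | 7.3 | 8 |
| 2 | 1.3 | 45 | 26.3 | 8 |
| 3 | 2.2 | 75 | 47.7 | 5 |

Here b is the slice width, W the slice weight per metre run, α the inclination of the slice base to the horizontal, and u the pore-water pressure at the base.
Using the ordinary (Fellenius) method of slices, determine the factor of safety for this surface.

Ordinary method of slices: FS = Σ[c'·Δl_i + (W_i cosα_i − u_i·Δl_i)·tanφ'] / Σ W_i sinα_i, with Δl_i = b_i / cosα_i.
Slice 1: Δl = 2.4/cos7.3° = 2.420 m; N'_1 = 42·cos7.3° − 8·2.420 = 22.3; c'Δl = 16.94; W sinα = 5.3
Slice 2: Δl = 1.3/cos26.3° = 1.450 m; N'_2 = 45·cos26.3° − 8·1.450 = 28.7; c'Δl = 10.15; W sinα = 19.9
Slice 3: Δl = 2.2/cos47.7° = 3.269 m; N'_3 = 75·cos47.7° − 5·3.269 = 34.1; c'Δl = 22.88; W sinα = 55.5
Σc'Δl = 50.0 kN/m; ΣN' = 85.2 kN/m; ΣW sinα = 80.7 kN/m
Resisting = 50.0 + 85.2·tan27.0° = 50.0 + 43.4 = 93.4 kN/m
FS = 93.4 / 80.7 = 1.156

FS = 1.16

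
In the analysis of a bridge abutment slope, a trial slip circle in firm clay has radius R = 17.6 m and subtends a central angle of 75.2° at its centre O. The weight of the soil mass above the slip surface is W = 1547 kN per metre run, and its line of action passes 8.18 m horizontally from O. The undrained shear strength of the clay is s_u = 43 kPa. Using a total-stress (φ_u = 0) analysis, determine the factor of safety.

FS = 1.38

Taking moments about the centre O, the resisting moment is provided by the undrained shear strength acting along the arc:
Arc length L_a = R·θ = 17.6·(75.2°·π/180) = 17.6·1.3125 = 23.10 m
M_R = s_u·L_a·R = 43·23.10·17.6 = 17481.9 kN·m/m
M_D = W·d = 1547·8.18 = 12654.5 kN·m/m
FS = M_R / M_D = 17481.9 / 12654.5 = 1.381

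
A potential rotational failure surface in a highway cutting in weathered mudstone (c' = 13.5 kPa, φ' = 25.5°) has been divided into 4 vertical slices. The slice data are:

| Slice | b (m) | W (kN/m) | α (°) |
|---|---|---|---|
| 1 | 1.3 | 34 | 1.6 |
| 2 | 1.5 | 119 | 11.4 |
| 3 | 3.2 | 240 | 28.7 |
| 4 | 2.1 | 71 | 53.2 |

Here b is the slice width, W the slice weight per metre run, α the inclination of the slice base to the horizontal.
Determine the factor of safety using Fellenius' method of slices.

Ordinary method of slices: FS = Σ[c'·Δl_i + (W_i cosα_i)·tanφ'] / Σ W_i sinα_i, with Δl_i = b_i / cosα_i.
Slice 1: Δl = 1.3/cos1.6° = 1.301 m; N'_1 = 34·cos1.6° = 34.0; c'Δl = 17.56; W sinα = 0.9
Slice 2: Δl = 1.5/cos11.4° = 1.530 m; N'_2 = 119·cos11.4° = 116.7; c'Δl = 20.66; W sinα = 23.5
Slice 3: Δl = 3.2/cos28.7° = 3.648 m; N'_3 = 240·cos28.7° = 210.5; c'Δl = 49.25; W sinα = 115.3
Slice 4: Δl = 2.1/cos53.2° = 3.506 m; N'_4 = 71·cos53.2° = 42.5; c'Δl = 47.33; W sinα = 56.9
Σc'Δl = 134.8 kN/m; ΣN' = 403.7 kN/m; ΣW sinα = 196.6 kN/m
Resisting = 134.8 + 403.7·tan25.5° = 134.8 + 192.5 = 327.3 kN/m
FS = 327.3 / 196.6 = 1.665

FS = 1.67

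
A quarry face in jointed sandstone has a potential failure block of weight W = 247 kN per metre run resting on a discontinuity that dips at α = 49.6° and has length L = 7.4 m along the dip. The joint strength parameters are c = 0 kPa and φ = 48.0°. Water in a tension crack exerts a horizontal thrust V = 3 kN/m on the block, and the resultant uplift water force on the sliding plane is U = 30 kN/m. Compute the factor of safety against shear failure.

FS = 0.75

Resolving the block weight along and normal to the plane and applying the Mohr–Coulomb strength on the joint:
N' = W cosα − U − V sinα = 247·cos49.6° − 30 − 3·sin49.6° = 127.8 kN/m
Driving force T = W sinα + V cosα = 247·sin49.6° + 3·cos49.6° = 190.0 kN/m
Resisting force R = c·L + N'·tanφ = 0·7.4 + 127.8·tan48.0° = 0.0 + 141.9 = 141.9 kN/m
FS = R / T = 141.9 / 190.0 = 0.747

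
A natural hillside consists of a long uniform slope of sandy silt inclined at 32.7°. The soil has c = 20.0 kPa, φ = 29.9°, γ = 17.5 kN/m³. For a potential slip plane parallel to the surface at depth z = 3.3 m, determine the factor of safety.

FS = 1.66

For an infinite slope with a slip plane parallel to the surface (no pore pressure): FS = [c + γz cos²β tanφ] / [γz sinβ cosβ].
γz = 17.5·3.3 = 57.75 kN/m²
Numerator = 20.0 + 57.75·cos²32.7°·tan29.9° = 20.0 + 57.75·0.7081·0.5750 = 43.516 kPa
Denominator = 57.75·sin32.7°·cos32.7° = 57.75·0.5402·0.8415 = 26.254 kPa
FS = 43.516 / 26.254 = 1.657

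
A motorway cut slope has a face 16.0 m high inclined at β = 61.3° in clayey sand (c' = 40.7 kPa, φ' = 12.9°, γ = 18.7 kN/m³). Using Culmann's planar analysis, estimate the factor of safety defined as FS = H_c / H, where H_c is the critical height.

H_c = (4c'/γ) · sinβ cosφ' / [1 − cos(β − φ')]
    = (4·40.7/18.7) · sin61.3°·cos12.9° / [1 − cos48.4°]
    = 8.706 · 0.8550 / 0.3361 = 22.15 m
FS = H_c / H = 22.15 / 16.0 = 1.384

FS = 1.38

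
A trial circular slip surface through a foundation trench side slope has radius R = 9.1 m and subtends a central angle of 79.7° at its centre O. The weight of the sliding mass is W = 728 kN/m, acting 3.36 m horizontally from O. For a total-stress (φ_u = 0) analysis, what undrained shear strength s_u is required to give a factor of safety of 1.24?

s_u = 26.3 kPa

FS = s_u·L_a·R / (W·d), so s_u = FS·W·d / (L_a·R).
Arc length L_a = R·θ = 9.1·(79.7°·π/180) = 9.1·1.3910 = 12.66 m
s_u = 1.24·728·3.36 / (12.66·9.1) = 3033.1 / 115.19 = 26.33 kPa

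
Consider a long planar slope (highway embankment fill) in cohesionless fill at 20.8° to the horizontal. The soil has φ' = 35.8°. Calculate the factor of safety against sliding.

For a dry cohesionless infinite slope the factor of safety is FS = tanφ' / tanβ.
FS = tan35.8° / tan20.8° = 0.7212 / 0.3799 = 1.899

FS = 1.90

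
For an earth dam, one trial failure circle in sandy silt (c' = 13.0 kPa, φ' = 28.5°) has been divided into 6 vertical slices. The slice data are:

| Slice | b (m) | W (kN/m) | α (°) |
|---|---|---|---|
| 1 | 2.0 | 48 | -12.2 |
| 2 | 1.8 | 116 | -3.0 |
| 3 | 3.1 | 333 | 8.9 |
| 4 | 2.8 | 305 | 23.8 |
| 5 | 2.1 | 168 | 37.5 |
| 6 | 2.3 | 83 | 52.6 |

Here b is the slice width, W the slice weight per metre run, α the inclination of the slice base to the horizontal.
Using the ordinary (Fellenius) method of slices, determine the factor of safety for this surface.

FS = 2.24

Ordinary method of slices: FS = Σ[c'·Δl_i + (W_i cosα_i)·tanφ'] / Σ W_i sinα_i, with Δl_i = b_i / cosα_i.
Slice 1: Δl = 2.0/cos(-12.2°) = 2.046 m; N'_1 = 48·cos(-12.2°) = 46.9; c'Δl = 26.60; W sinα = -10.1
Slice 2: Δl = 1.8/cos(-3.0°) = 1.802 m; N'_2 = 116·cos(-3.0°) = 115.8; c'Δl = 23.43; W sinα = -6.1
Slice 3: Δl = 3.1/cos8.9° = 3.138 m; N'_3 = 333·cos8.9° = 329.0; c'Δl = 40.79; W sinα = 51.5
Slice 4: Δl = 2.8/cos23.8° = 3.060 m; N'_4 = 305·cos23.8° = 279.1; c'Δl = 39.78; W sinα = 123.1
Slice 5: Δl = 2.1/cos37.5° = 2.647 m; N'_5 = 168·cos37.5° = 133.3; c'Δl = 34.41; W sinα = 102.3
Slice 6: Δl = 2.3/cos52.6° = 3.787 m; N'_6 = 83·cos52.6° = 50.4; c'Δl = 49.23; W sinα = 65.9
Σc'Δl = 214.2 kN/m; ΣN' = 954.5 kN/m; ΣW sinα = 326.6 kN/m
Resisting = 214.2 + 954.5·tan28.5° = 214.2 + 518.3 = 732.5 kN/m
FS = 732.5 / 326.6 = 2.243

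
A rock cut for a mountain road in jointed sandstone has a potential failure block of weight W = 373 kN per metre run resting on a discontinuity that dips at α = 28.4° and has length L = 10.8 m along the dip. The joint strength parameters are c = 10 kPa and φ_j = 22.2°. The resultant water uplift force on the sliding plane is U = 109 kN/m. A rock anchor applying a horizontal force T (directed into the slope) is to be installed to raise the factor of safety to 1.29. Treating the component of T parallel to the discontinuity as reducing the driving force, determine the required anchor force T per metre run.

Resolving forces along and normal to the sliding plane, with the horizontal anchor force T adding T·sinα to the effective normal force and T·cosα acting up the plane against the driving force:
FS = [cL + (W cosα − U + T sinα) tanφ_j] / [W sinα − T cosα]
Without the anchor: N' = 219.1 kN/m, driving T_d = 177.4 kN/m, resisting R = 10·10.8 + 219.1·tan22.2° = 197.4 kN/m, FS = 1.11.
Setting FS = 1.29 and solving for T:
1.29·(177.4 − T cos28.4°) = 197.4 + T sin28.4°·tan22.2°
T·(sin28.4°·tan22.2° + 1.29·cos28.4°) = 1.29·177.4 − 197.4
T·(0.4756·0.4081 + 1.29·0.8796) = 228.9 − 197.4 = 31.4
T·1.3288 = 31.4
T = 23.7 kN/m

T = 24 kN/m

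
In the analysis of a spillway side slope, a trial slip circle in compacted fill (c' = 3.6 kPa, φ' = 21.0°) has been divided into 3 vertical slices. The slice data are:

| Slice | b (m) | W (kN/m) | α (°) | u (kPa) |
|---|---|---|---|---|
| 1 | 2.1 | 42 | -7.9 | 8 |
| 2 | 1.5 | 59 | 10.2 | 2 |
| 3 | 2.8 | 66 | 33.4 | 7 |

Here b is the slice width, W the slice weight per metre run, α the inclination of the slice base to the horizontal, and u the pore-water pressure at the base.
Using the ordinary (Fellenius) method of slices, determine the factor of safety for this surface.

FS = 1.66

Ordinary method of slices: FS = Σ[c'·Δl_i + (W_i cosα_i − u_i·Δl_i)·tanφ'] / Σ W_i sinα_i, with Δl_i = b_i / cosα_i.
Slice 1: Δl = 2.1/cos(-7.9°) = 2.120 m; N'_1 = 42·cos(-7.9°) − 8·2.120 = 24.6; c'Δl = 7.63; W sinα = -5.8
Slice 2: Δl = 1.5/cos10.2° = 1.524 m; N'_2 = 59·cos10.2° − 2·1.524 = 55.0; c'Δl = 5.49; W sinα = 10.4
Slice 3: Δl = 2.8/cos33.4° = 3.354 m; N'_3 = 66·cos33.4° − 7·3.354 = 31.6; c'Δl = 12.07; W sinα = 36.3
Σc'Δl = 25.2 kN/m; ΣN' = 111.3 kN/m; ΣW sinα = 41.0 kN/m
Resisting = 25.2 + 111.3·tan21.0° = 25.2 + 42.7 = 67.9 kN/m
FS = 67.9 / 41.0 = 1.656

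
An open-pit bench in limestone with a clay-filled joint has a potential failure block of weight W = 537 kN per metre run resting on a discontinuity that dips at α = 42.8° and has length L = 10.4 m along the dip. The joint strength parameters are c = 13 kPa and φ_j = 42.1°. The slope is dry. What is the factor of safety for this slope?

FS = 1.35

Resolving the block weight along and normal to the plane and applying the Mohr–Coulomb strength on the joint:
N' = W cosα = 537·cos42.8° = 394.0 kN/m
Driving force T = W sinα = 537·sin42.8° = 364.9 kN/m
Resisting force R = c·L + N'·tanφ_j = 13·10.4 + 394.0·tan42.1° = 135.2 + 356.0 = 491.2 kN/m
FS = R / T = 491.2 / 364.9 = 1.346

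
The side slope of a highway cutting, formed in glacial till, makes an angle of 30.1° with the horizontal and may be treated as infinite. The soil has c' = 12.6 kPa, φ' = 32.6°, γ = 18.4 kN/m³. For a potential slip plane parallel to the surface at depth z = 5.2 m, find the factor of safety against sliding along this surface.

FS = 1.41

For an infinite slope with a slip plane parallel to the surface (no pore pressure): FS = [c' + γz cos²β tanφ'] / [γz sinβ cosβ].
γz = 18.4·5.2 = 95.68 kN/m²
Numerator = 12.6 + 95.68·cos²30.1°·tan32.6° = 12.6 + 95.68·0.7485·0.6395 = 58.400 kPa
Denominator = 95.68·sin30.1°·cos30.1° = 95.68·0.5015·0.8652 = 41.514 kPa
FS = 58.400 / 41.514 = 1.407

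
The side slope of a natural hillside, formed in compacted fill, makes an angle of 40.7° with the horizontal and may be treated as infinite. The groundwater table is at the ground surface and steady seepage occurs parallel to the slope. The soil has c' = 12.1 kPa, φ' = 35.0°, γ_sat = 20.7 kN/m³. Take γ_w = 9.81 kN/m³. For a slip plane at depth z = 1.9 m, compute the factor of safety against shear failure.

With seepage parallel to the slope and the water table at the surface, the effective normal stress on the slip plane uses the buoyant unit weight γ' = γ_sat − γ_w while the driving shear stress uses γ_sat:
FS = [c' + γ' z cos²β tanφ'] / [γ_sat z sinβ cosβ]
γ' = 20.7 − 9.81 = 10.89 kN/m³
Numerator = 12.1 + 10.89·1.9·cos²40.7°·tan35.0° = 12.1 + 10.89·1.9·0.5748·0.7002 = 20.427 kPa
Denominator = 20.7·1.9·sin40.7°·cos40.7° = 20.7·1.9·0.6521·0.7581 = 19.444 kPa
FS = 20.427 / 19.444 = 1.051

FS = 1.05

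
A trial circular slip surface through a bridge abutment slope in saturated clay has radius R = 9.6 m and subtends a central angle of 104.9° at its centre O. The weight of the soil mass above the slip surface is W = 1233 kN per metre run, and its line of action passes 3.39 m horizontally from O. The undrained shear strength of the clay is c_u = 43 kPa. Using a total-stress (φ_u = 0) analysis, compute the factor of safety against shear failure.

FS = 1.74

Taking moments about the centre O, the resisting moment is provided by the undrained shear strength acting along the arc:
Arc length L_a = R·θ = 9.6·(104.9°·π/180) = 9.6·1.8309 = 17.58 m
M_R = c_u·L_a·R = 43·17.58·9.6 = 7255.4 kN·m/m
M_D = W·d = 1233·3.39 = 4179.9 kN·m/m
FS = M_R / M_D = 7255.4 / 4179.9 = 1.736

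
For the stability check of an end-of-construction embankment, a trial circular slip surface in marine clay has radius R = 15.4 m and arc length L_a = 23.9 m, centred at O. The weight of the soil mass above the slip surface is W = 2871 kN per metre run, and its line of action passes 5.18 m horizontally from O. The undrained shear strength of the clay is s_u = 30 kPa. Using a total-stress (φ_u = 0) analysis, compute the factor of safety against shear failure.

Taking moments about the centre O, the resisting moment is provided by the undrained shear strength acting along the arc:
M_R = s_u·L_a·R = 30·23.90·15.4 = 11041.8 kN·m/m
M_D = W·d = 2871·5.18 = 14871.8 kN·m/m
FS = M_R / M_D = 11041.8 / 14871.8 = 0.742

FS = 0.74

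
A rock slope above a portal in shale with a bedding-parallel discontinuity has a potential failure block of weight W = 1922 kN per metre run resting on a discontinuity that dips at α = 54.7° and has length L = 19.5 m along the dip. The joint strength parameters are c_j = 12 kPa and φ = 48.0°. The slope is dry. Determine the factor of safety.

FS = 0.94

Resolving the block weight along and normal to the plane and applying the Mohr–Coulomb strength on the joint:
N' = W cosα = 1922·cos54.7° = 1110.6 kN/m
Driving force T = W sinα = 1922·sin54.7° = 1568.6 kN/m
Resisting force R = c_j·L + N'·tanφ = 12·19.5 + 1110.6·tan48.0° = 234.0 + 1233.5 = 1467.5 kN/m
FS = R / T = 1467.5 / 1568.6 = 0.936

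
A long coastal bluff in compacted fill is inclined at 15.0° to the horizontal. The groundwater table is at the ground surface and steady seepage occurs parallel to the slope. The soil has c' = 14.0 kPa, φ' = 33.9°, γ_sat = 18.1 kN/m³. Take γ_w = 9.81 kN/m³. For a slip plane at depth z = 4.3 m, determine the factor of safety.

FS = 1.87

With seepage parallel to the slope and the water table at the surface, the effective normal stress on the slip plane uses the buoyant unit weight γ' = γ_sat − γ_w while the driving shear stress uses γ_sat:
FS = [c' + γ' z cos²β tanφ'] / [γ_sat z sinβ cosβ]
γ' = 18.1 − 9.81 = 8.29 kN/m³
Numerator = 14.0 + 8.29·4.3·cos²15.0°·tan33.9° = 14.0 + 8.29·4.3·0.9330·0.6720 = 36.349 kPa
Denominator = 18.1·4.3·sin15.0°·cos15.0° = 18.1·4.3·0.2588·0.9659 = 19.457 kPa
FS = 36.349 / 19.457 = 1.868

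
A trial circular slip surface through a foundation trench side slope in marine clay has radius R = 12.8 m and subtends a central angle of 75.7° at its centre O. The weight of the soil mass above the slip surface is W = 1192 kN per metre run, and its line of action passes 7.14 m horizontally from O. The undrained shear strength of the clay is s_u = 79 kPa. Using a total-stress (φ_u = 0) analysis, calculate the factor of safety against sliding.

FS = 2.01

Taking moments about the centre O, the resisting moment is provided by the undrained shear strength acting along the arc:
Arc length L_a = R·θ = 12.8·(75.7°·π/180) = 12.8·1.3212 = 16.91 m
M_R = s_u·L_a·R = 79·16.91·12.8 = 17101.0 kN·m/m
M_D = W·d = 1192·7.14 = 8510.9 kN·m/m
FS = M_R / M_D = 17101.0 / 8510.9 = 2.009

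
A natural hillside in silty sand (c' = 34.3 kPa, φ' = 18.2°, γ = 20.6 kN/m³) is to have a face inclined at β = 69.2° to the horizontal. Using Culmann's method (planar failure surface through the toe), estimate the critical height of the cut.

H_c = 15.96 m

Culmann's analysis gives the critical failure plane at α_cr = (β + φ')/2 = (69.2 + 18.2)/2 = 43.7°, and the critical height
H_c = (4c'/γ) · sinβ cosφ' / [1 − cos(β − φ')]
    = (4·34.3/20.6) · sin69.2°·cos18.2° / [1 − cos(51.0°)]
    = 6.660 · 0.9348·0.9500 / [1 − 0.6293]
    = 6.660 · 0.8881 / 0.3707
    = 15.96 m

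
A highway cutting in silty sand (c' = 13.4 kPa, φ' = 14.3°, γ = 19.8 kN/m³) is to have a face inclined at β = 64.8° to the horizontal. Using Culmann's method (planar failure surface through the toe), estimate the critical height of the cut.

Culmann's analysis gives the critical failure plane at α_cr = (β + φ')/2 = (64.8 + 14.3)/2 = 39.5°, and the critical height
H_c = (4c'/γ) · sinβ cosφ' / [1 − cos(β − φ')]
    = (4·13.4/19.8) · sin64.8°·cos14.3° / [1 − cos(50.5°)]
    = 2.707 · 0.9048·0.9690 / [1 − 0.6361]
    = 2.707 · 0.8768 / 0.3639
    = 6.52 m

H_c = 6.52 m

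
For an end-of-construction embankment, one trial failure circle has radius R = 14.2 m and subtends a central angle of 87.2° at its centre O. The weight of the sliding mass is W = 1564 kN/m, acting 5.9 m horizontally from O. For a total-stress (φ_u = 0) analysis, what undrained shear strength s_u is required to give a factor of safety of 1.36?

FS = s_u·L_a·R / (W·d), so s_u = FS·W·d / (L_a·R).
Arc length L_a = R·θ = 14.2·(87.2°·π/180) = 14.2·1.5219 = 21.61 m
s_u = 1.36·1564·5.9 / (21.61·14.2) = 12549.5 / 306.88 = 40.89 kPa

s_u = 40.9 kPa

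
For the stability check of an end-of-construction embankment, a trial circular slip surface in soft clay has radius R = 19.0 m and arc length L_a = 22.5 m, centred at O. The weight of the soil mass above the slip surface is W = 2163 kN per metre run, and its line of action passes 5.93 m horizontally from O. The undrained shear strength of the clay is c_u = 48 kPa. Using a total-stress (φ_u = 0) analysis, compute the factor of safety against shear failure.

FS = 1.60

Taking moments about the centre O, the resisting moment is provided by the undrained shear strength acting along the arc:
M_R = c_u·L_a·R = 48·22.50·19.0 = 20520.0 kN·m/m
M_D = W·d = 2163·5.93 = 12826.6 kN·m/m
FS = M_R / M_D = 20520.0 / 12826.6 = 1.600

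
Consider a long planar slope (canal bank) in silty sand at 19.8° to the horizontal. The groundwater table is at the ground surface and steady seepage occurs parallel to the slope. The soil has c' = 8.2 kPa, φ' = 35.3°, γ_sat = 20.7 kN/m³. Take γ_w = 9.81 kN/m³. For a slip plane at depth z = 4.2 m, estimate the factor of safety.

FS = 1.33

With seepage parallel to the slope and the water table at the surface, the effective normal stress on the slip plane uses the buoyant unit weight γ' = γ_sat − γ_w while the driving shear stress uses γ_sat:
FS = [c' + γ' z cos²β tanφ'] / [γ_sat z sinβ cosβ]
γ' = 20.7 − 9.81 = 10.89 kN/m³
Numerator = 8.2 + 10.89·4.2·cos²19.8°·tan35.3° = 8.2 + 10.89·4.2·0.8853·0.7080 = 36.868 kPa
Denominator = 20.7·4.2·sin19.8°·cos19.8° = 20.7·4.2·0.3387·0.9409 = 27.709 kPa
FS = 36.868 / 27.709 = 1.331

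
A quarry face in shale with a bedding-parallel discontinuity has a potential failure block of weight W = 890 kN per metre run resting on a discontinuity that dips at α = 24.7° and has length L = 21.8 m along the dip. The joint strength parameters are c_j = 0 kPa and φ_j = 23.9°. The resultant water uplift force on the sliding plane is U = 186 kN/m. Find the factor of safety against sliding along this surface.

FS = 0.74

Resolving the block weight along and normal to the plane and applying the Mohr–Coulomb strength on the joint:
N' = W cosα − U = 890·cos24.7° − 186 = 622.6 kN/m
Driving force T = W sinα = 890·sin24.7° = 371.9 kN/m
Resisting force R = c_j·L + N'·tanφ_j = 0·21.8 + 622.6·tan23.9° = 0.0 + 275.9 = 275.9 kN/m
FS = R / T = 275.9 / 371.9 = 0.742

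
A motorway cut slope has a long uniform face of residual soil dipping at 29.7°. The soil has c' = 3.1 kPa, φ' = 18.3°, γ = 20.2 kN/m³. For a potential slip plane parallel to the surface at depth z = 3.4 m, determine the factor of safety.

FS = 0.68

For an infinite slope with a slip plane parallel to the surface (no pore pressure): FS = [c' + γz cos²β tanφ'] / [γz sinβ cosβ].
γz = 20.2·3.4 = 68.68 kN/m²
Numerator = 3.1 + 68.68·cos²29.7°·tan18.3° = 3.1 + 68.68·0.7545·0.3307 = 20.238 kPa
Denominator = 68.68·sin29.7°·cos29.7° = 68.68·0.4955·0.8686 = 29.558 kPa
FS = 20.238 / 29.558 = 0.685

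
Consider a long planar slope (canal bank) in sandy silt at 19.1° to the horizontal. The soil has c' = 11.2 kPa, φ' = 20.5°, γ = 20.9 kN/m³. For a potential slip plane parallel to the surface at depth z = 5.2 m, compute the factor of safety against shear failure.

For an infinite slope with a slip plane parallel to the surface (no pore pressure): FS = [c' + γz cos²β tanφ'] / [γz sinβ cosβ].
γz = 20.9·5.2 = 108.68 kN/m²
Numerator = 11.2 + 108.68·cos²19.1°·tan20.5° = 11.2 + 108.68·0.8929·0.3739 = 47.483 kPa
Denominator = 108.68·sin19.1°·cos19.1° = 108.68·0.3272·0.9449 = 33.604 kPa
FS = 47.483 / 33.604 = 1.413

FS = 1.41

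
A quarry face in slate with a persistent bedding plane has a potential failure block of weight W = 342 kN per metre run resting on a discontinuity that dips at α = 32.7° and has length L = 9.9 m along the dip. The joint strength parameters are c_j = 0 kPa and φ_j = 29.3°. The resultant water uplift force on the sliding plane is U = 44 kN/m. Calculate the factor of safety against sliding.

Resolving the block weight along and normal to the plane and applying the Mohr–Coulomb strength on the joint:
N' = W cosα − U = 342·cos32.7° − 44 = 243.8 kN/m
Driving force T = W sinα = 342·sin32.7° = 184.8 kN/m
Resisting force R = c_j·L + N'·tanφ_j = 0·9.9 + 243.8·tan29.3° = 0.0 + 136.8 = 136.8 kN/m
FS = R / T = 136.8 / 184.8 = 0.740

FS = 0.74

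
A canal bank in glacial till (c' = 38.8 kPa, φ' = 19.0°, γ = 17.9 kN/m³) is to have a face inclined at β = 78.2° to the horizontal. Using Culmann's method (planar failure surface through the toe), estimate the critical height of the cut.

Culmann's analysis gives the critical failure plane at α_cr = (β + φ')/2 = (78.2 + 19.0)/2 = 48.6°, and the critical height
H_c = (4c'/γ) · sinβ cosφ' / [1 − cos(β − φ')]
    = (4·38.8/17.9) · sin78.2°·cos19.0° / [1 − cos(59.2°)]
    = 8.670 · 0.9789·0.9455 / [1 − 0.5120]
    = 8.670 · 0.9255 / 0.4880
    = 16.45 m

H_c = 16.45 m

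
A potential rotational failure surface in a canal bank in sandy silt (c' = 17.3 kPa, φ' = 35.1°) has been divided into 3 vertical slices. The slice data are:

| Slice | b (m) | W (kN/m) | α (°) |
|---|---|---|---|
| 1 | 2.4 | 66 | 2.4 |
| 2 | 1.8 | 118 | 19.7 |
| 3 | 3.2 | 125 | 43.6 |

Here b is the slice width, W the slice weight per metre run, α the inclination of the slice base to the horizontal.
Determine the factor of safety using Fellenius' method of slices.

FS = 2.63

Ordinary method of slices: FS = Σ[c'·Δl_i + (W_i cosα_i)·tanφ'] / Σ W_i sinα_i, with Δl_i = b_i / cosα_i.
Slice 1: Δl = 2.4/cos2.4° = 2.402 m; N'_1 = 66·cos2.4° = 65.9; c'Δl = 41.56; W sinα = 2.8
Slice 2: Δl = 1.8/cos19.7° = 1.912 m; N'_2 = 118·cos19.7° = 111.1; c'Δl = 33.08; W sinα = 39.8
Slice 3: Δl = 3.2/cos43.6° = 4.419 m; N'_3 = 125·cos43.6° = 90.5; c'Δl = 76.45; W sinα = 86.2
Σc'Δl = 151.1 kN/m; ΣN' = 267.6 kN/m; ΣW sinα = 128.7 kN/m
Resisting = 151.1 + 267.6·tan35.1° = 151.1 + 188.0 = 339.1 kN/m
FS = 339.1 / 128.7 = 2.634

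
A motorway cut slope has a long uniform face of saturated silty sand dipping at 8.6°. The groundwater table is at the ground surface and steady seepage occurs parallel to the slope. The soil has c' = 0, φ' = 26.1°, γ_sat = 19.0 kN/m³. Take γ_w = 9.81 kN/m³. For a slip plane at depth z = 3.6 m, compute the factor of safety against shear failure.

FS = 1.57

With seepage parallel to the slope and the water table at the surface, the effective normal stress on the slip plane uses the buoyant unit weight γ' = γ_sat − γ_w while the driving shear stress uses γ_sat:
FS = [c' + γ' z cos²β tanφ'] / [γ_sat z sinβ cosβ]
(For c' = 0 this reduces to FS = (γ'/γ_sat)·tanφ'/tanβ.)
γ' = 19.0 − 9.81 = 9.19 kN/m³
Numerator = 0.0 + 9.19·3.6·cos²8.6°·tan26.1° = 0.0 + 9.19·3.6·0.9776·0.4899 = 15.845 kPa
Denominator = 19.0·3.6·sin8.6°·cos8.6° = 19.0·3.6·0.1495·0.9888 = 10.113 kPa
FS = 15.845 / 10.113 = 1.567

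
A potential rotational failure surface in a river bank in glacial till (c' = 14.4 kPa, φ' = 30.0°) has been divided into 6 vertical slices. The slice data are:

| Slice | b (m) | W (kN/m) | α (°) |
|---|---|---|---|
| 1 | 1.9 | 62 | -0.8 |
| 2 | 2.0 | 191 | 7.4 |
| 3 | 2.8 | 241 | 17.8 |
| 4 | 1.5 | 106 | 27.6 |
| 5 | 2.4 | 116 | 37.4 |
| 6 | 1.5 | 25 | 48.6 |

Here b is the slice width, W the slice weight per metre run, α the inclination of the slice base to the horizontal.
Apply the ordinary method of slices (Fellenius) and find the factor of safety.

FS = 2.52

Ordinary method of slices: FS = Σ[c'·Δl_i + (W_i cosα_i)·tanφ'] / Σ W_i sinα_i, with Δl_i = b_i / cosα_i.
Slice 1: Δl = 1.9/cos(-0.8°) = 1.900 m; N'_1 = 62·cos(-0.8°) = 62.0; c'Δl = 27.36; W sinα = -0.9
Slice 2: Δl = 2.0/cos7.4° = 2.017 m; N'_2 = 191·cos7.4° = 189.4; c'Δl = 29.04; W sinα = 24.6
Slice 3: Δl = 2.8/cos17.8° = 2.941 m; N'_3 = 241·cos17.8° = 229.5; c'Δl = 42.35; W sinα = 73.7
Slice 4: Δl = 1.5/cos27.6° = 1.693 m; N'_4 = 106·cos27.6° = 93.9; c'Δl = 24.37; W sinα = 49.1
Slice 5: Δl = 2.4/cos37.4° = 3.021 m; N'_5 = 116·cos37.4° = 92.2; c'Δl = 43.50; W sinα = 70.5
Slice 6: Δl = 1.5/cos48.6° = 2.268 m; N'_6 = 25·cos48.6° = 16.5; c'Δl = 32.66; W sinα = 18.8
Σc'Δl = 199.3 kN/m; ΣN' = 683.5 kN/m; ΣW sinα = 235.7 kN/m
Resisting = 199.3 + 683.5·tan30.0° = 199.3 + 394.6 = 593.9 kN/m
FS = 593.9 / 235.7 = 2.519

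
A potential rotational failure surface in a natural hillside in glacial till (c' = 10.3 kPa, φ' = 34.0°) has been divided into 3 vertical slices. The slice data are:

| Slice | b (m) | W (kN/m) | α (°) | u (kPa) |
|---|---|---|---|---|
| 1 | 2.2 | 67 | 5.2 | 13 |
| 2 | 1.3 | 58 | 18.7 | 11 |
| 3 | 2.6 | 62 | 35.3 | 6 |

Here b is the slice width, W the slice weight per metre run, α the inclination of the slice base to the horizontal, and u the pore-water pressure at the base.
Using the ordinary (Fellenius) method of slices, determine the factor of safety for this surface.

Ordinary method of slices: FS = Σ[c'·Δl_i + (W_i cosα_i − u_i·Δl_i)·tanφ'] / Σ W_i sinα_i, with Δl_i = b_i / cosα_i.
Slice 1: Δl = 2.2/cos5.2° = 2.209 m; N'_1 = 67·cos5.2° − 13·2.209 = 38.0; c'Δl = 22.75; W sinα = 6.1
Slice 2: Δl = 1.3/cos18.7° = 1.372 m; N'_2 = 58·cos18.7° − 11·1.372 = 39.8; c'Δl = 14.14; W sinα = 18.6
Slice 3: Δl = 2.6/cos35.3° = 3.186 m; N'_3 = 62·cos35.3° − 6·3.186 = 31.5; c'Δl = 32.81; W sinα = 35.8
Σc'Δl = 69.7 kN/m; ΣN' = 109.3 kN/m; ΣW sinα = 60.5 kN/m
Resisting = 69.7 + 109.3·tan34.0° = 69.7 + 73.7 = 143.4 kN/m
FS = 143.4 / 60.5 = 2.371

FS = 2.37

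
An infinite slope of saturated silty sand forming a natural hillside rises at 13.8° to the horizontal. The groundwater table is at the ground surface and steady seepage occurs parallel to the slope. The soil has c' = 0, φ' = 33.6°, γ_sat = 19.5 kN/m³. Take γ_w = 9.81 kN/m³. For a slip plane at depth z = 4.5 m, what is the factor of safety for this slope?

With seepage parallel to the slope and the water table at the surface, the effective normal stress on the slip plane uses the buoyant unit weight γ' = γ_sat − γ_w while the driving shear stress uses γ_sat:
FS = [c' + γ' z cos²β tanφ'] / [γ_sat z sinβ cosβ]
(For c' = 0 this reduces to FS = (γ'/γ_sat)·tanφ'/tanβ.)
γ' = 19.5 − 9.81 = 9.69 kN/m³
Numerator = 0.0 + 9.69·4.5·cos²13.8°·tan33.6° = 0.0 + 9.69·4.5·0.9431·0.6644 = 27.323 kPa
Denominator = 19.5·4.5·sin13.8°·cos13.8° = 19.5·4.5·0.2385·0.9711 = 20.327 kPa
FS = 27.323 / 20.327 = 1.344

FS = 1.34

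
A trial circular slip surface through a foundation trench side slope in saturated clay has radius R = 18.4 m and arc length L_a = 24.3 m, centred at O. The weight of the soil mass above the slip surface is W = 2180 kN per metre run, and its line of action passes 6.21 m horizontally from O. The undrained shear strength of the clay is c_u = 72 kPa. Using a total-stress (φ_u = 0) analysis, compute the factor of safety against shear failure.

FS = 2.38

Taking moments about the centre O, the resisting moment is provided by the undrained shear strength acting along the arc:
M_R = c_u·L_a·R = 72·24.30·18.4 = 32192.6 kN·m/m
M_D = W·d = 2180·6.21 = 13537.8 kN·m/m
FS = M_R / M_D = 32192.6 / 13537.8 = 2.378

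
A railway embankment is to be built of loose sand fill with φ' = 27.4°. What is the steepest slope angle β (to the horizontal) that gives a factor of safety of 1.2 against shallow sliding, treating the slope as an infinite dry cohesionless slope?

For an infinite dry cohesionless slope FS = tanφ'/tanβ, so tanβ = tanφ' / FS.
tanβ = tan27.4° / 1.2 = 0.5184 / 1.2 = 0.4320
β = arctan(0.4320) = 23.36°

β = 23.4°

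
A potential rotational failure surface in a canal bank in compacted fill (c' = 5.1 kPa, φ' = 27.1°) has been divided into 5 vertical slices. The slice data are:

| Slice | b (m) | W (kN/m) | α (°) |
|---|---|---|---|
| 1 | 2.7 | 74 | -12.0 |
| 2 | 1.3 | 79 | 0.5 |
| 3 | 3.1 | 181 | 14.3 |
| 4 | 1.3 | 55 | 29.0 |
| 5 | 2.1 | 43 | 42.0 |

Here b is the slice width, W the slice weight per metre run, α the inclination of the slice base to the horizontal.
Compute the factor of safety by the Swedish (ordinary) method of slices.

Ordinary method of slices: FS = Σ[c'·Δl_i + (W_i cosα_i)·tanφ'] / Σ W_i sinα_i, with Δl_i = b_i / cosα_i.
Slice 1: Δl = 2.7/cos(-12.0°) = 2.760 m; N'_1 = 74·cos(-12.0°) = 72.4; c'Δl = 14.08; W sinα = -15.4
Slice 2: Δl = 1.3/cos0.5° = 1.300 m; N'_2 = 79·cos0.5° = 79.0; c'Δl = 6.63; W sinα = 0.7
Slice 3: Δl = 3.1/cos14.3° = 3.199 m; N'_3 = 181·cos14.3° = 175.4; c'Δl = 16.32; W sinα = 44.7
Slice 4: Δl = 1.3/cos29.0° = 1.486 m; N'_4 = 55·cos29.0° = 48.1; c'Δl = 7.58; W sinα = 26.7
Slice 5: Δl = 2.1/cos42.0° = 2.826 m; N'_5 = 43·cos42.0° = 32.0; c'Δl = 14.41; W sinα = 28.8
Σc'Δl = 59.0 kN/m; ΣN' = 406.8 kN/m; ΣW sinα = 85.4 kN/m
Resisting = 59.0 + 406.8·tan27.1° = 59.0 + 208.2 = 267.2 kN/m
FS = 267.2 / 85.4 = 3.127

FS = 3.13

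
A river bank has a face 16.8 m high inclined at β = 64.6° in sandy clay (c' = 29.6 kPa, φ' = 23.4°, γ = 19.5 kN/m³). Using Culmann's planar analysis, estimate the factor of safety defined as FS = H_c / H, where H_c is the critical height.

FS = 1.21

H_c = (4c'/γ) · sinβ cosφ' / [1 − cos(β − φ')]
    = (4·29.6/19.5) · sin64.6°·cos23.4° / [1 − cos41.2°]
    = 6.072 · 0.8290 / 0.2476 = 20.33 m
FS = H_c / H = 20.33 / 16.8 = 1.210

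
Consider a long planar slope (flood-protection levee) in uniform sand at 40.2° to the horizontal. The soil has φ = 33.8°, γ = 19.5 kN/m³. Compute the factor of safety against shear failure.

FS = 0.79

For a dry cohesionless infinite slope the factor of safety is FS = tanφ / tanβ.
FS = tan33.8° / tan40.2° = 0.6694 / 0.8451 = 0.792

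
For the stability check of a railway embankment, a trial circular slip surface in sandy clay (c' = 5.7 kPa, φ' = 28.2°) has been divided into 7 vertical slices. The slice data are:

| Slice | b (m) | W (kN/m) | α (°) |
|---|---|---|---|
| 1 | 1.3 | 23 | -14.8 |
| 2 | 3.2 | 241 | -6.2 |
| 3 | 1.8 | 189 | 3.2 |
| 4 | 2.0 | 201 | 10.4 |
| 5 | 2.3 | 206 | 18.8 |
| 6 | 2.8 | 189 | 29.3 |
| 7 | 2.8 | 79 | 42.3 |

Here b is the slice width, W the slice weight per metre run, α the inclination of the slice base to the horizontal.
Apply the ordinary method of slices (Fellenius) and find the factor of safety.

Ordinary method of slices: FS = Σ[c'·Δl_i + (W_i cosα_i)·tanφ'] / Σ W_i sinα_i, with Δl_i = b_i / cosα_i.
Slice 1: Δl = 1.3/cos(-14.8°) = 1.345 m; N'_1 = 23·cos(-14.8°) = 22.2; c'Δl = 7.66; W sinα = -5.9
Slice 2: Δl = 3.2/cos(-6.2°) = 3.219 m; N'_2 = 241·cos(-6.2°) = 239.6; c'Δl = 18.35; W sinα = -26.0
Slice 3: Δl = 1.8/cos3.2° = 1.803 m; N'_3 = 189·cos3.2° = 188.7; c'Δl = 10.28; W sinα = 10.6
Slice 4: Δl = 2.0/cos10.4° = 2.033 m; N'_4 = 201·cos10.4° = 197.7; c'Δl = 11.59; W sinα = 36.3
Slice 5: Δl = 2.3/cos18.8° = 2.430 m; N'_5 = 206·cos18.8° = 195.0; c'Δl = 13.85; W sinα = 66.4
Slice 6: Δl = 2.8/cos29.3° = 3.211 m; N'_6 = 189·cos29.3° = 164.8; c'Δl = 18.30; W sinα = 92.5
Slice 7: Δl = 2.8/cos42.3° = 3.786 m; N'_7 = 79·cos42.3° = 58.4; c'Δl = 21.58; W sinα = 53.2
Σc'Δl = 101.6 kN/m; ΣN' = 1066.5 kN/m; ΣW sinα = 227.0 kN/m
Resisting = 101.6 + 1066.5·tan28.2° = 101.6 + 571.8 = 673.5 kN/m
FS = 673.5 / 227.0 = 2.967

FS = 2.97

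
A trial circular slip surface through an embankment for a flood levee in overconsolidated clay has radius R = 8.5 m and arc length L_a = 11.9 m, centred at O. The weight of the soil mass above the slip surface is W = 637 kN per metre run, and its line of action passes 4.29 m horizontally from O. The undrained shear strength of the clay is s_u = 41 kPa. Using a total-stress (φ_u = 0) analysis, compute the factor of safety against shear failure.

FS = 1.52

Taking moments about the centre O, the resisting moment is provided by the undrained shear strength acting along the arc:
M_R = s_u·L_a·R = 41·11.90·8.5 = 4147.2 kN·m/m
M_D = W·d = 637·4.29 = 2732.7 kN·m/m
FS = M_R / M_D = 4147.2 / 2732.7 = 1.518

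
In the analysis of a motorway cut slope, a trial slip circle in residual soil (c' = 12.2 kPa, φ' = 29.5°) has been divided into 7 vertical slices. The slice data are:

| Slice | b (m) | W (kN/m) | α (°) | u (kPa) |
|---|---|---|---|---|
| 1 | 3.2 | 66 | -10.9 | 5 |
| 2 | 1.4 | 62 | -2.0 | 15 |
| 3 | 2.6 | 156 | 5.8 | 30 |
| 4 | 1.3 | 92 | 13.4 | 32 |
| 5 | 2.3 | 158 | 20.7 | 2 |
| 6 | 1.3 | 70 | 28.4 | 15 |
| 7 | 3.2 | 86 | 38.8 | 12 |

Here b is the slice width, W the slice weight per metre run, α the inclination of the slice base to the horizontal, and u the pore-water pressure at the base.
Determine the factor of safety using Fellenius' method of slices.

Ordinary method of slices: FS = Σ[c'·Δl_i + (W_i cosα_i − u_i·Δl_i)·tanφ'] / Σ W_i sinα_i, with Δl_i = b_i / cosα_i.
Slice 1: Δl = 3.2/cos(-10.9°) = 3.259 m; N'_1 = 66·cos(-10.9°) − 5·3.259 = 48.5; c'Δl = 39.76; W sinα = -12.5
Slice 2: Δl = 1.4/cos(-2.0°) = 1.401 m; N'_2 = 62·cos(-2.0°) − 15·1.401 = 40.9; c'Δl = 17.09; W sinα = -2.2
Slice 3: Δl = 2.6/cos5.8° = 2.613 m; N'_3 = 156·cos5.8° − 30·2.613 = 76.8; c'Δl = 31.88; W sinα = 15.8
Slice 4: Δl = 1.3/cos13.4° = 1.336 m; N'_4 = 92·cos13.4° − 32·1.336 = 46.7; c'Δl = 16.30; W sinα = 21.3
Slice 5: Δl = 2.3/cos20.7° = 2.459 m; N'_5 = 158·cos20.7° − 2·2.459 = 142.9; c'Δl = 30.00; W sinα = 55.8
Slice 6: Δl = 1.3/cos28.4° = 1.478 m; N'_6 = 70·cos28.4° − 15·1.478 = 39.4; c'Δl = 18.03; W sinα = 33.3
Slice 7: Δl = 3.2/cos38.8° = 4.106 m; N'_7 = 86·cos38.8° − 12·4.106 = 17.8; c'Δl = 50.09; W sinα = 53.9
Σc'Δl = 203.2 kN/m; ΣN' = 413.0 kN/m; ΣW sinα = 165.5 kN/m
Resisting = 203.2 + 413.0·tan29.5° = 203.2 + 233.7 = 436.8 kN/m
FS = 436.8 / 165.5 = 2.640

FS = 2.64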